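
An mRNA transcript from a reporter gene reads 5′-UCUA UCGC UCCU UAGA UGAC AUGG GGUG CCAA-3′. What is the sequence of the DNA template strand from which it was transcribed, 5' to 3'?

Replace U with T to get the coding DNA strand: TCTATCGCTCCTTAGATGACATGGGGTGCCAA. The template strand is its reverse complement (complement AGATAGCGAGGAATCTACTGTACCCCACGGTT, then reverse).

5′-TTGGCACCCCATGTCATCTAAGGAGCGATAGA-3′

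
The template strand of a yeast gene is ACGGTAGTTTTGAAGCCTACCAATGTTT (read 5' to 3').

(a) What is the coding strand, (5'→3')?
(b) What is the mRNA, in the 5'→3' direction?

(a) 5'-AAACATTGGTAGGCTTCAAAACTACCGT-3'
(b) 5'-AAACAUUGGUAGGCUUCAAAACUACCGU-3'

(a) The coding strand is the reverse complement of the template: complement TGCCATCAAAACTTCGGATGGTTACAAA, then reverse.
(b) mRNA has the coding-strand sequence with T→U.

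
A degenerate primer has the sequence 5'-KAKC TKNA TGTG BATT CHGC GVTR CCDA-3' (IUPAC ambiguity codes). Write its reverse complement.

5'-THGGYABCGCDGAATVCACATNMAGMTM-3'

Standard pairs A↔T, G↔C; ambiguity codes pair R↔Y, K↔M, B↔V, D↔H, N↔N. Complement (MTMGAMNTACACVTAAGDCGCBAYGGHT), then reverse for 5'→3'.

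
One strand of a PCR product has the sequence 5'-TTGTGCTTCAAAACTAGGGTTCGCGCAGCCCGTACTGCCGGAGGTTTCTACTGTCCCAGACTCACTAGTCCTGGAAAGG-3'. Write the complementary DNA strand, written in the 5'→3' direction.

5'-CCTTTCCAGGACTAGTGAGTCTGGGACAGTAGAAACCTCCGGCAGTACGGGCTGCGCGAACCCTAGTTTTGAAGCACAA-3'

Pairing A↔T and G↔C gives AACACGAAGTTTTGATCCCAAGCGCGTCGGGCATGACGGCCTCCAAAGATGACAGGGTCTGAGTGATCAGGACCTTTCC, running 3'→5'. Reverse for the 5'→3' convention.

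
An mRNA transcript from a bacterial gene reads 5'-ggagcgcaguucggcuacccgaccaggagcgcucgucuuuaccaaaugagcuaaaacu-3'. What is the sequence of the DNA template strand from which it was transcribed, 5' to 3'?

5'-AGTTTTAGCTCATTTGGTAAAGACGAGCGCTCCTGGTCGGGTAGCCGAACTGCGCTCC-3'

Replace U with T to get the coding DNA strand: GGAGCGCAGTTCGGCTACCCGACCAGGAGCGCTCGTCTTTACCAAATGAGCTAAAACT. The template strand is its reverse complement (complement CCTCGCGTCAAGCCGATGGGCTGGTCCTCGCGAGCAGAAATGGTTTACTCGATTTTGA, then reverse).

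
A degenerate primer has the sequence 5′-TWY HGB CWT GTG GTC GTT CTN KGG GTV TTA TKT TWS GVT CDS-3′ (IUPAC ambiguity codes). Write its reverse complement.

5′-SHGABCSWAAMATAABACCCMNAGAACGACCACAWGVCDRWA-3′

Standard pairs A↔T, G↔C; ambiguity codes pair Y↔R, K↔M, W↔W, S↔S, B↔V, D↔H, N↔N. Complement (AWRDCVGWACACCAGCAAGANMCCCABAATAMAAWSCBAGHS), then reverse for 5'→3'.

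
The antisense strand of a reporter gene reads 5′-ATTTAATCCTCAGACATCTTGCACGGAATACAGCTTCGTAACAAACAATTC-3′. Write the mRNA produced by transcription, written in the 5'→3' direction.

5′-GAAUUGUUUGUUACGAAGCUGUAUUCCGUGCAAGAUGUCUGAGGAUUAAAU-3′

RNA polymerase reads the template 3'→5' and synthesizes mRNA 5'→3' by base-pairing (A→U, T→A, G↔C). The complement of the template is TAAATTAGGAGTCTGTAGAACGTGCCTTATGTCGAAGCATTGTTTGTTAAG; antiparallel, so 5'→3' the coding strand is GAATTGTTTGTTACGAAGCTGTATTCCGTGCAAGATGTCTGAGGATTAAAT. Replace T with U for the mRNA.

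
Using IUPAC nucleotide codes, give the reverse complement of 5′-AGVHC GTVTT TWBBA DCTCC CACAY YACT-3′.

5'-AGTRRTGTGGGAGHTVVWAAABACGDBCT-3'

Standard pairs A↔T, G↔C; ambiguity codes pair Y↔R, W↔W, B↔V, D↔H. Complement (TCBDGCABAAAWVVTHGAGGGTGTRRTGA), then reverse for 5'→3'.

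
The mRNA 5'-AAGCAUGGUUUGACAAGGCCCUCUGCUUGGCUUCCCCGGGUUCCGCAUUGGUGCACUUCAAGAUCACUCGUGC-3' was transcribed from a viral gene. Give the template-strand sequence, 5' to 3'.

5′-GCACGAGTGATCTTGAAGTGCACCAATGCGGAACCCGGGGAAGCCAAGCAGAGGGCCTTGTCAAACCATGCTT-3′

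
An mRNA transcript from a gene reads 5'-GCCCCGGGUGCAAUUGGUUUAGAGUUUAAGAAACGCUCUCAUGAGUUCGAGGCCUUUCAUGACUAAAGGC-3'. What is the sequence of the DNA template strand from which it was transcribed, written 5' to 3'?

Replace U with T to get the coding DNA strand: GCCCCGGGTGCAATTGGTTTAGAGTTTAAGAAACGCTCTCATGAGTTCGAGGCCTTTCATGACTAAAGGC. The template strand is its reverse complement (complement CGGGGCCCACGTTAACCAAATCTCAAATTCTTTGCGAGAGTACTCAAGCTCCGGAAAGTACTGATTTCCG, then reverse).

5'-GCCTTTAGTCATGAAAGGCCTCGAACTCATGAGAGCGTTTCTTAAACTCTAAACCAATTGCACCCGGGGC-3'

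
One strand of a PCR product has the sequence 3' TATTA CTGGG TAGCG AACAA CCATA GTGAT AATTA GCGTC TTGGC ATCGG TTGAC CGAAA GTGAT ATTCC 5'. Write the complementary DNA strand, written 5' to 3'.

The strand is given 3'→5', so its complement runs 5'→3' in the same left-to-right order: pair each base A↔T, G↔C.

5′-ATAATGACCCATCGCTTGTTGGTATCACTATTAATCGCAGAACCGTAGCCAACTGGCTTTCACTATAAGG-3′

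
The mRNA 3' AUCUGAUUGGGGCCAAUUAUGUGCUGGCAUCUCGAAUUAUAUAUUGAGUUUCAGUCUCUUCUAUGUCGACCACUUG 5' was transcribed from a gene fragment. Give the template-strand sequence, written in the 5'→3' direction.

5'-TAGACTAACCCCGGTTAATACACGACCGTAGAGCTTAATATATAACTCAAAGTCAGAGAAGATACAGCTGGTGAAC-3'

Written 5'→3' the mRNA is GUUCACCAGCUGUAUCUUCUCUGACUUUGAGUUAUAUAUUAAGCUCUACGGUCGUGUAUUAACCGGGGUUAGUCUA, so the coding DNA strand is GTTCACCAGCTGTATCTTCTCTGACTTTGAGTTATATATTAAGCTCTACGGTCGTGTATTAACCGGGGTTAGTCTA. The template is its reverse complement.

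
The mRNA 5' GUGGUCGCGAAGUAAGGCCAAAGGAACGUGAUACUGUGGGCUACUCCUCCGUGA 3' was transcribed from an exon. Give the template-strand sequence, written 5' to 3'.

Replace U with T to get the coding DNA strand: GTGGTCGCGAAGTAAGGCCAAAGGAACGTGATACTGTGGGCTACTCCTCCGTGA. The template strand is its reverse complement (complement CACCAGCGCTTCATTCCGGTTTCCTTGCACTATGACACCCGATGAGGAGGCACT, then reverse).

5'-TCACGGAGGAGTAGCCCACAGTATCACGTTCCTTTGGCCTTACTTCGCGACCAC-3'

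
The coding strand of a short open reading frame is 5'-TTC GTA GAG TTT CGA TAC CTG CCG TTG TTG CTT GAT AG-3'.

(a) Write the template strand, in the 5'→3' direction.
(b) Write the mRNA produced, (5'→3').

(a) The template strand is the reverse complement of the coding strand: complement AAGCATCTCAAAGCTATGGACGGCAACAACGAACTATC, then reverse.
(b) mRNA matches the coding strand with T→U.

(a) 5'-CTATCAAGCAACAACGGCAGGTATCGAAACTCTACGAA-3'
(b) 5'-UUCGUAGAGUUUCGAUACCUGCCGUUGUUGCUUGAUAG-3'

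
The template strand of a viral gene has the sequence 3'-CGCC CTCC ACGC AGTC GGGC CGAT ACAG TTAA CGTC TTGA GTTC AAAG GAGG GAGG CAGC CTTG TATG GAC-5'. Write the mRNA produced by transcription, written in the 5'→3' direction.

5'-GCGGGAGGUGCGUCAGCCCGGCUAUGUCAAUUGCAGAACUCAAGUUUCCUCCCUCCGUCGGAACAUACCUG-3'

Reading the template 3'→5' as shown, RNA polymerase pairs each base (A→U, T→A, G↔C) to build mRNA 5'→3' directly.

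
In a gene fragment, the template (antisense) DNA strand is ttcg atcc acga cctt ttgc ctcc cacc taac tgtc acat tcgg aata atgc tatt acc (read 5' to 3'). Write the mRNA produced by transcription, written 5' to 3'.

5'-GGUAAUAGCAUUAUUCCGAAUGUGACAGUUAGGUGGGAGGCAAAAGGUCGUGGAUCGAA-3'

RNA polymerase reads the template 3'→5' and synthesizes mRNA 5'→3' by base-pairing (A→U, T→A, G↔C). The complement of the template is AAGCTAGGTGCTGGAAAACGGAGGGTGGATTGACAGTGTAAGCCTTATTACGATAATGG; antiparallel, so 5'→3' the coding strand is GGTAATAGCATTATTCCGAATGTGACAGTTAGGTGGGAGGCAAAAGGTCGTGGATCGAA. Replace T with U for the mRNA.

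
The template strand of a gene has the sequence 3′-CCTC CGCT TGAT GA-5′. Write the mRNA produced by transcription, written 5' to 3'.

5'-GGAGGCGAACUACU-3'

Reading the template 3'→5' as shown, RNA polymerase pairs each base (A→U, T→A, G↔C) to build mRNA 5'→3' directly.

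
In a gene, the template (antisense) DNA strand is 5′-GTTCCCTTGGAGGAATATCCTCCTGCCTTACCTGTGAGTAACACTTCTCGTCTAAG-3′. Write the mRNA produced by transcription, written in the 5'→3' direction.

5'-CUUAGACGAGAAGUGUUACUCACAGGUAAGGCAGGAGGAUAUUCCUCCAAGGGAAC-3'

The mRNA has the sequence of the coding strand (reverse complement of the template) with T→U. Reverse complement of GTTCCCTTGGAGGAATATCCTCCTGCCTTACCTGTGAGTAACACTTCTCGTCTAAG is CTTAGACGAGAAGTGTTACTCACAGGTAAGGCAGGAGGATATTCCTCCAAGGGAAC; then T→U.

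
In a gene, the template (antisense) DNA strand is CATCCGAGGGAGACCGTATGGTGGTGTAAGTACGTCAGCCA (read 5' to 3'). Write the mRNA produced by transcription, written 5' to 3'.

5'-UGGCUGACGUACUUACACCACCAUACGGUCUCCCUCGGAUG-3'

The mRNA has the sequence of the coding strand (reverse complement of the template) with T→U. Reverse complement of CATCCGAGGGAGACCGTATGGTGGTGTAAGTACGTCAGCCA is TGGCTGACGTACTTACACCACCATACGGTCTCCCTCGGATG; then T→U.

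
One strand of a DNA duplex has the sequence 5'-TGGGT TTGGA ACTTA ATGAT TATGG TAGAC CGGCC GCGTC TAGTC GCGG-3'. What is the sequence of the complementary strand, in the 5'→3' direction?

5'-CCGCGACTAGACGCGGCCGGTCTACCATAATCATTAAGTTCCAAACCCA-3'

Pairing A↔T and G↔C gives ACCCAAACCTTGAATTACTAATACCATCTGGCCGGCGCAGATCAGCGCC, running 3'→5'. Reverse for the 5'→3' convention.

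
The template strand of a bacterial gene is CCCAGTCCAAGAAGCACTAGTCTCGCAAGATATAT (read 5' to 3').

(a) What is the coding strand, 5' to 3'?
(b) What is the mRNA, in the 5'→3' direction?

(a) 5'-ATATATCTTGCGAGACTAGTGCTTCTTGGACTGGG-3'
(b) 5'-AUAUAUCUUGCGAGACUAGUGCUUCUUGGACUGGG-3'

(a) The coding strand is the reverse complement of the template: complement GGGTCAGGTTCTTCGTGATCAGAGCGTTCTATATA, then reverse.
(b) mRNA has the coding-strand sequence with T→U.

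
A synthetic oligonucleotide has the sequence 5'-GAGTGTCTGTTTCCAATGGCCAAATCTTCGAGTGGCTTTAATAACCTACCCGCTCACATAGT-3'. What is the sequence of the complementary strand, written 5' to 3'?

5'-ACTATGTGAGCGGGTAGGTTATTAAAGCCACTCGAAGATTTGGCCATTGGAAACAGACACTC-3'

The complement of GAGTGTCTGTTTCCAATGGCCAAATCTTCGAGTGGCTTTAATAACCTACCCGCTCACATAGT is CTCACAGACAAAGGTTACCGGTTTAGAAGCTCACCGAAATTATTGGATGGGCGAGTGTATCA (A↔T, G↔C). DNA strands are antiparallel, so the complementary strand runs 3'→5'; reversing gives the 5'→3' form.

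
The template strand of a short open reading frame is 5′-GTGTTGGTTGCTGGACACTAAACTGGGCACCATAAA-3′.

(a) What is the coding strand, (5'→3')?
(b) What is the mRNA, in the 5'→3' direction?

(a) The coding strand is the reverse complement of the template: complement CACAACCAACGACCTGTGATTTGACCCGTGGTATTT, then reverse.
(b) mRNA has the coding-strand sequence with T→U.

(a) 5'-TTTATGGTGCCCAGTTTAGTGTCCAGCAACCAACAC-3'
(b) 5'-UUUAUGGUGCCCAGUUUAGUGUCCAGCAACCAACAC-3'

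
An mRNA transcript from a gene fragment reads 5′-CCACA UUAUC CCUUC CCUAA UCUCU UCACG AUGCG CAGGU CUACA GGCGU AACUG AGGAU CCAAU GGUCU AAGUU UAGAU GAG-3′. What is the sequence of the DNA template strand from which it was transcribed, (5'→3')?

Replace U with T to get the coding DNA strand: CCACATTATCCCTTCCCTAATCTCTTCACGATGCGCAGGTCTACAGGCGTAACTGAGGATCCAATGGTCTAAGTTTAGATGAG. The template strand is its reverse complement (complement GGTGTAATAGGGAAGGGATTAGAGAAGTGCTACGCGTCCAGATGTCCGCATTGACTCCTAGGTTACCAGATTCAAATCTACTC, then reverse).

5'-CTCATCTAAACTTAGACCATTGGATCCTCAGTTACGCCTGTAGACCTGCGCATCGTGAAGAGATTAGGGAAGGGATAATGTGG-3'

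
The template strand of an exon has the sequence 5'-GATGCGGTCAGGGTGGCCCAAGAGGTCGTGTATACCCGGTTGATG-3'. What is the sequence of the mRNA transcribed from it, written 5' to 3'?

The mRNA has the sequence of the coding strand (reverse complement of the template) with T→U. Reverse complement of GATGCGGTCAGGGTGGCCCAAGAGGTCGTGTATACCCGGTTGATG is CATCAACCGGGTATACACGACCTCTTGGGCCACCCTGACCGCATC; then T→U.

5'-CAUCAACCGGGUAUACACGACCUCUUGGGCCACCCUGACCGCAUC-3'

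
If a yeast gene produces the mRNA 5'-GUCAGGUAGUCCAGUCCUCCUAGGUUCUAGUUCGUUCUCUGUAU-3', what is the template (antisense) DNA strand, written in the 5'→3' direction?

Replace U with T to get the coding DNA strand: GTCAGGTAGTCCAGTCCTCCTAGGTTCTAGTTCGTTCTCTGTAT. The template strand is its reverse complement (complement CAGTCCATCAGGTCAGGAGGATCCAAGATCAAGCAAGAGACATA, then reverse).

5'-ATACAGAGAACGAACTAGAACCTAGGAGGACTGGACTACCTGAC-3'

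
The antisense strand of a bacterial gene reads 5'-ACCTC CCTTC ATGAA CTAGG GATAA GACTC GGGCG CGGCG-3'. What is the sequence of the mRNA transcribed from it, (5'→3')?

5'-CGCCGCGCCCGAGUCUUAUCCCUAGUUCAUGAAGGGAGGU-3'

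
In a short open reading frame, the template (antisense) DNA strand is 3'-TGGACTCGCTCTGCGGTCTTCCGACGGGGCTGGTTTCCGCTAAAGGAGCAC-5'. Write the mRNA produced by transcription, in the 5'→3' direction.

5'-ACCUGAGCGAGACGCCAGAAGGCUGCCCCGACCAAAGGCGAUUUCCUCGUG-3'

Reading the template 3'→5' as shown, RNA polymerase pairs each base (A→U, T→A, G↔C) to build mRNA 5'→3' directly.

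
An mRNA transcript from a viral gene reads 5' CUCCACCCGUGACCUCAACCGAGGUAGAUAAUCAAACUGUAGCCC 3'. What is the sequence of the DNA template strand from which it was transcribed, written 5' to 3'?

5'-GGGCTACAGTTTGATTATCTACCTCGGTTGAGGTCACGGGTGGAG-3'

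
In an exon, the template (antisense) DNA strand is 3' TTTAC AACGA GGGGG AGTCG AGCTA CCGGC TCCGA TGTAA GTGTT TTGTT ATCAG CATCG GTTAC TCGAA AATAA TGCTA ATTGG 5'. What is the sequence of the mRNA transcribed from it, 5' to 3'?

Reading the template 3'→5' as shown, RNA polymerase pairs each base (A→U, T→A, G↔C) to build mRNA 5'→3' directly.

5'-AAAUGUUGCUCCCCCUCAGCUCGAUGGCCGAGGCUACAUUCACAAAACAAUAGUCGUAGCCAAUGAGCUUUUAUUACGAUUAACC-3'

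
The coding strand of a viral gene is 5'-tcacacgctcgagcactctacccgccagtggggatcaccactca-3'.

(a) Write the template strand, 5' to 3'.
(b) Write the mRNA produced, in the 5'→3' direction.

(a) The template strand is the reverse complement of the coding strand: complement AGTGTGCGAGCTCGTGAGATGGGCGGTCACCCCTAGTGGTGAGT, then reverse.
(b) mRNA matches the coding strand with T→U.

(a) 5'-TGAGTGGTGATCCCCACTGGCGGGTAGAGTGCTCGAGCGTGTGA-3'
(b) 5′-UCACACGCUCGAGCACUCUACCCGCCAGUGGGGAUCACCACUCA-3′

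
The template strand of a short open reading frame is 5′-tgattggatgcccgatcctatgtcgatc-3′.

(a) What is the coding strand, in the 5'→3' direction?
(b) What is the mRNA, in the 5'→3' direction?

(a) 5'-GATCGACATAGGATCGGGCATCCAATCA-3'
(b) 5'-GAUCGACAUAGGAUCGGGCAUCCAAUCA-3'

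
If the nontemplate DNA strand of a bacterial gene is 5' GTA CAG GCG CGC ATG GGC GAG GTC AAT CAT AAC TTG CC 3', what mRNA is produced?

mRNA has the coding-strand sequence with U in place of T.

5'-GUACAGGCGCGCAUGGGCGAGGUCAAUCAUAACUUGCC-3'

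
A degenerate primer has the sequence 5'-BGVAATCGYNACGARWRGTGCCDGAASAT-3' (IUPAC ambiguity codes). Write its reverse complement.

5′-ATSTTCHGGCACYWYTCGTNRCGATTBCV-3′

Standard pairs A↔T, G↔C; ambiguity codes pair R↔Y, W↔W, S↔S, B↔V, D↔H, N↔N. Complement (VCBTTAGCRNTGCTYWYCACGGHCTTSTA), then reverse for 5'→3'.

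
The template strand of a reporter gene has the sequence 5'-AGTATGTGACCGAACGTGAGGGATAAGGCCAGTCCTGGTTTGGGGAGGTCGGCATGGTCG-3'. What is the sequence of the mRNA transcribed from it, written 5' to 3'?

5'-CGACCAUGCCGACCUCCCCAAACCAGGACUGGCCUUAUCCCUCACGUUCGGUCACAUACU-3'

The mRNA has the sequence of the coding strand (reverse complement of the template) with T→U. Reverse complement of AGTATGTGACCGAACGTGAGGGATAAGGCCAGTCCTGGTTTGGGGAGGTCGGCATGGTCG is CGACCATGCCGACCTCCCCAAACCAGGACTGGCCTTATCCCTCACGTTCGGTCACATACT; then T→U.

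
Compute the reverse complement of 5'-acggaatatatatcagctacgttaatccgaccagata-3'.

5'-TATCTGGTCGGATTAACGTAGCTGATATATATTCCGT-3'

Complement each base (A↔T, G↔C): TGCCTTATATATAGTCGATGCAATTAGGCTGGTCTAT. Then reverse.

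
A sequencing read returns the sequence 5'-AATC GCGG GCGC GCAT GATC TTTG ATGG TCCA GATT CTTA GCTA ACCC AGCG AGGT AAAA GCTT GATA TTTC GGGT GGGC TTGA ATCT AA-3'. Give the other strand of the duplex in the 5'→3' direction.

5′-TTAGATTCAAGCCCACCCGAAATATCAAGCTTTTACCTCGCTGGGTTAGCTAAGAATCTGGACCATCAAAGATCATGCGCGCCCGCGATT-3′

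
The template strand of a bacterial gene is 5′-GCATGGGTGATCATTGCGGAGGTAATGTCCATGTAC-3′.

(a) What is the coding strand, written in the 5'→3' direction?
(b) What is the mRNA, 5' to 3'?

(a) 5'-GTACATGGACATTACCTCCGCAATGATCACCCATGC-3'
(b) 5'-GUACAUGGACAUUACCUCCGCAAUGAUCACCCAUGC-3'

(a) The coding strand is the reverse complement of the template: complement CGTACCCACTAGTAACGCCTCCATTACAGGTACATG, then reverse.
(b) mRNA has the coding-strand sequence with T→U.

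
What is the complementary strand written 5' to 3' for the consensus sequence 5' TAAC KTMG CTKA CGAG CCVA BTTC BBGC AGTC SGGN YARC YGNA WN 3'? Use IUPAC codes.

Standard pairs A↔T, G↔C; ambiguity codes pair R↔Y, M↔K, W↔W, S↔S, B↔V, N↔N. Complement (ATTGMAKCGAMTGCTCGGBTVAAGVVCGTCAGSCCNRTYGRCNTWN), then reverse for 5'→3'.

5′-NWTNCRGYTRNCCSGACTGCVVGAAVTBGGCTCGTMAGCKAMGTTA-3′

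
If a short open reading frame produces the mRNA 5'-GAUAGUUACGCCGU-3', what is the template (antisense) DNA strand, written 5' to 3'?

5'-ACGGCGTAACTATC-3'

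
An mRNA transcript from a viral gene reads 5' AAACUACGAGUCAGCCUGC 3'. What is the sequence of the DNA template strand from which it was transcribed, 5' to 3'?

Replace U with T to get the coding DNA strand: AAACTACGAGTCAGCCTGC. The template strand is its reverse complement (complement TTTGATGCTCAGTCGGACG, then reverse).

5′-GCAGGCTGACTCGTAGTTT-3′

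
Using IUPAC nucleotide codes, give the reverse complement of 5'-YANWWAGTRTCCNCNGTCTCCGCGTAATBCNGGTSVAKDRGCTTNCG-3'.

Standard pairs A↔T, G↔C; ambiguity codes pair R↔Y, K↔M, W↔W, S↔S, B↔V, D↔H, N↔N. Complement (RTNWWTCAYAGGNGNCAGAGGCGCATTAVGNCCASBTMHYCGAANGC), then reverse for 5'→3'.

5'-CGNAAGCYHMTBSACCNGVATTACGCGGAGACNGNGGAYACTWWNTR-3'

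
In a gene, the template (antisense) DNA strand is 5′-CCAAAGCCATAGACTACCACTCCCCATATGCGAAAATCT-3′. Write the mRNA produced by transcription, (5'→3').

5'-AGAUUUUCGCAUAUGGGGAGUGGUAGUCUAUGGCUUUGG-3'

RNA polymerase reads the template 3'→5' and synthesizes mRNA 5'→3' by base-pairing (A→U, T→A, G↔C). The complement of the template is GGTTTCGGTATCTGATGGTGAGGGGTATACGCTTTTAGA; antiparallel, so 5'→3' the coding strand is AGATTTTCGCATATGGGGAGTGGTAGTCTATGGCTTTGG. Replace T with U for the mRNA.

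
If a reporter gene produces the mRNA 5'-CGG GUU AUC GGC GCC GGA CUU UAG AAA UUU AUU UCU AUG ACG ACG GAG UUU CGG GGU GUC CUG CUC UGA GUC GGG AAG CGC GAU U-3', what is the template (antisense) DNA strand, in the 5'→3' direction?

Replace U with T to get the coding DNA strand: CGGGTTATCGGCGCCGGACTTTAGAAATTTATTTCTATGACGACGGAGTTTCGGGGTGTCCTGCTCTGAGTCGGGAAGCGCGATT. The template strand is its reverse complement (complement GCCCAATAGCCGCGGCCTGAAATCTTTAAATAAAGATACTGCTGCCTCAAAGCCCCACAGGACGAGACTCAGCCCTTCGCGCTAA, then reverse).

5'-AATCGCGCTTCCCGACTCAGAGCAGGACACCCCGAAACTCCGTCGTCATAGAAATAAATTTCTAAAGTCCGGCGCCGATAACCCG-3'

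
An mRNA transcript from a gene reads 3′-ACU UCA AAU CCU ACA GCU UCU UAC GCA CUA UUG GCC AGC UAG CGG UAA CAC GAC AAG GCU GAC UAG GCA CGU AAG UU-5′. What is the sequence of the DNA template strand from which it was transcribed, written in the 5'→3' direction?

5'-TGAAGTTTAGGATGTCGAAGAATGCGTGATAACCGGTCGATCGCCATTGTGCTGTTCCGACTGATCCGTGCATTCAA-3'

Written 5'→3' the mRNA is UUGAAUGCACGGAUCAGUCGGAACAGCACAAUGGCGAUCGACCGGUUAUCACGCAUUCUUCGACAUCCUAAACUUCA, so the coding DNA strand is TTGAATGCACGGATCAGTCGGAACAGCACAATGGCGATCGACCGGTTATCACGCATTCTTCGACATCCTAAACTTCA. The template is its reverse complement.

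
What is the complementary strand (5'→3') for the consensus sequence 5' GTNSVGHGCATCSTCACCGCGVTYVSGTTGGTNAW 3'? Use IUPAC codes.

Standard pairs A↔T, G↔C; ambiguity codes pair Y↔R, W↔W, S↔S, H↔D, V↔B, N↔N. Complement (CANSBCDCGTAGSAGTGGCGCBARBSCAACCANTW), then reverse for 5'→3'.

5'-WTNACCAACSBRABCGCGGTGASGATGCDCBSNAC-3'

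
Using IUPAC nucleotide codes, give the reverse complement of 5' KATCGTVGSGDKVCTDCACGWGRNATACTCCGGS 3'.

5'-SCCGGAGTATNYCWCGTGHAGBMHCSCBACGATM-3'

Standard pairs A↔T, G↔C; ambiguity codes pair R↔Y, K↔M, W↔W, S↔S, D↔H, V↔B, N↔N. Complement (MTAGCABCSCHMBGAHGTGCWCYNTATGAGGCCS), then reverse for 5'→3'.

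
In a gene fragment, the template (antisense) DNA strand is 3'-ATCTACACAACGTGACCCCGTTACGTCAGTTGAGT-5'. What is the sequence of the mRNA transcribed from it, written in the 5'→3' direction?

Reading the template 3'→5' as shown, RNA polymerase pairs each base (A→U, T→A, G↔C) to build mRNA 5'→3' directly.

5'-UAGAUGUGUUGCACUGGGGCAAUGCAGUCAACUCA-3'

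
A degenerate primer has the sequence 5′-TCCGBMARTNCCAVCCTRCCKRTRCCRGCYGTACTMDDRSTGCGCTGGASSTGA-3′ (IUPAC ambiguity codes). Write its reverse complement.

5'-TCASSTCCAGCGCASYHHKAGTACRGCYGGYAYMGGYAGGBTGGNAYTKVCGGA-3'

Standard pairs A↔T, G↔C; ambiguity codes pair R↔Y, M↔K, S↔S, B↔V, D↔H, N↔N. Complement (AGGCVKTYANGGTBGGAYGGMYAYGGYCGRCATGAKHHYSACGCGACCTSSACT), then reverse for 5'→3'.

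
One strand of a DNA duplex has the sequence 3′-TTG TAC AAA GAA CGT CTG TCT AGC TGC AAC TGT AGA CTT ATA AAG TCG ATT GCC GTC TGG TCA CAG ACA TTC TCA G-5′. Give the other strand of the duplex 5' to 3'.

5'-AACATGTTTCTTGCAGACAGATCGACGTTGACATCTGAATATTTCAGCTAACGGCAGACCAGTGTCTGTAAGAGTC-3'

The strand is given 3'→5', so its complement runs 5'→3' in the same left-to-right order: pair each base A↔T, G↔C.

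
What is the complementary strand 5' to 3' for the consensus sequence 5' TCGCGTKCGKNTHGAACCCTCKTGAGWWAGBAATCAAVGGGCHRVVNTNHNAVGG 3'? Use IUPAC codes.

Standard pairs A↔T, G↔C; ambiguity codes pair R↔Y, K↔M, W↔W, B↔V, H↔D, N↔N. Complement (AGCGCAMGCMNADCTTGGGAGMACTCWWTCVTTAGTTBCCCGDYBBNANDNTBCC), then reverse for 5'→3'.

5'-CCBTNDNANBBYDGCCCBTTGATTVCTWWCTCAMGAGGGTTCDANMCGMACGCGA-3'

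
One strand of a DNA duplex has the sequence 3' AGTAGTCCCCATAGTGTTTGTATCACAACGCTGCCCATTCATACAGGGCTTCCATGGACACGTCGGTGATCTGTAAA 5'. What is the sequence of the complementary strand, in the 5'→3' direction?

The strand is given 3'→5', so its complement runs 5'→3' in the same left-to-right order: pair each base A↔T, G↔C.

5'-TCATCAGGGGTATCACAAACATAGTGTTGCGACGGGTAAGTATGTCCCGAAGGTACCTGTGCAGCCACTAGACATTT-3'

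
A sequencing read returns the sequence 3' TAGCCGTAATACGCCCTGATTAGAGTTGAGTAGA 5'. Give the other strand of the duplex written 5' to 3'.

The strand is given 3'→5', so its complement runs 5'→3' in the same left-to-right order: pair each base A↔T, G↔C.

5'-ATCGGCATTATGCGGGACTAATCTCAACTCATCT-3'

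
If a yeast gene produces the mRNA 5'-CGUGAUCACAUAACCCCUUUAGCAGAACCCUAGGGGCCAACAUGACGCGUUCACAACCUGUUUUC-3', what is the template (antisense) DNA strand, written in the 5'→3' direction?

Replace U with T to get the coding DNA strand: CGTGATCACATAACCCCTTTAGCAGAACCCTAGGGGCCAACATGACGCGTTCACAACCTGTTTTC. The template strand is its reverse complement (complement GCACTAGTGTATTGGGGAAATCGTCTTGGGATCCCCGGTTGTACTGCGCAAGTGTTGGACAAAAG, then reverse).

5'-GAAAACAGGTTGTGAACGCGTCATGTTGGCCCCTAGGGTTCTGCTAAAGGGGTTATGTGATCACG-3'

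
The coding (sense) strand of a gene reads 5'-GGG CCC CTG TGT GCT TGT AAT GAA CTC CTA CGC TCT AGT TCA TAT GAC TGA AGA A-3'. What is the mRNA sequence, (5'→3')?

mRNA has the coding-strand sequence with U in place of T.

5'-GGGCCCCUGUGUGCUUGUAAUGAACUCCUACGCUCUAGUUCAUAUGACUGAAGAA-3'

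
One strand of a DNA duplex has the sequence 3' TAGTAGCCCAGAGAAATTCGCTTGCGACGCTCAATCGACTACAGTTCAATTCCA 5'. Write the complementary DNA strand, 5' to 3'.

5'-ATCATCGGGTCTCTTTAAGCGAACGCTGCGAGTTAGCTGATGTCAAGTTAAGGT-3'

The strand is given 3'→5', so its complement runs 5'→3' in the same left-to-right order: pair each base A↔T, G↔C.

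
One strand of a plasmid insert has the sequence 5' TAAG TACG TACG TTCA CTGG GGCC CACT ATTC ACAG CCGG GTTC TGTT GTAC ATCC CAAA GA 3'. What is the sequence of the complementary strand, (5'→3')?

5'-TCTTTGGGATGTACAACAGAACCCGGCTGTGAATAGTGGGCCCCAGTGAACGTACGTACTTA-3'

Pairing A↔T and G↔C gives ATTCATGCATGCAAGTGACCCCGGGTGATAAGTGTCGGCCCAAGACAACATGTAGGGTTTCT, running 3'→5'. Reverse for the 5'→3' convention.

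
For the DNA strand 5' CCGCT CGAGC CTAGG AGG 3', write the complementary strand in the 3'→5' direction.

3'-GGCGAGCTCGGATCCTCC-5'

Base-pairing A↔T, G↔C gives the complement. The complementary strand is antiparallel, so paired with a 5'→3' strand it runs 3'→5'.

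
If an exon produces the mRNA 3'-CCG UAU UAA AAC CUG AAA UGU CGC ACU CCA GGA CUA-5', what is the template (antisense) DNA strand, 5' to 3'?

5′-GGCATAATTTTGGACTTTACAGCGTGAGGTCCTGAT-3′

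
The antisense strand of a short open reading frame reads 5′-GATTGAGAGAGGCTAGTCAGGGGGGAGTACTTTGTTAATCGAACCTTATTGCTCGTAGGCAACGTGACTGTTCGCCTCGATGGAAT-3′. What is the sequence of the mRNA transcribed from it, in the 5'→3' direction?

5'-AUUCCAUCGAGGCGAACAGUCACGUUGCCUACGAGCAAUAAGGUUCGAUUAACAAAGUACUCCCCCCUGACUAGCCUCUCUCAAUC-3'

The mRNA has the sequence of the coding strand (reverse complement of the template) with T→U. Reverse complement of GATTGAGAGAGGCTAGTCAGGGGGGAGTACTTTGTTAATCGAACCTTATTGCTCGTAGGCAACGTGACTGTTCGCCTCGATGGAAT is ATTCCATCGAGGCGAACAGTCACGTTGCCTACGAGCAATAAGGTTCGATTAACAAAGTACTCCCCCCTGACTAGCCTCTCTCAATC; then T→U.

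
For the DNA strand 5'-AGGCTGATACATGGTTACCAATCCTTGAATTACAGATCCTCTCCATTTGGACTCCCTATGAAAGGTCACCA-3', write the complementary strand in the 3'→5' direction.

3'-TCCGACTATGTACCAATGGTTAGGAACTTAATGTCTAGGAGAGGTAAACCTGAGGGATACTTTCCAGTGGT-5'

Base-pairing A↔T, G↔C gives the complement. The complementary strand is antiparallel, so paired with a 5'→3' strand it runs 3'→5'.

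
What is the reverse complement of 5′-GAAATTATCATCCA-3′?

Reading the sequence 3'→5' and pairing each base (A↔T, G↔C) gives the reverse complement directly.

5'-TGGATGATAATTTC-3'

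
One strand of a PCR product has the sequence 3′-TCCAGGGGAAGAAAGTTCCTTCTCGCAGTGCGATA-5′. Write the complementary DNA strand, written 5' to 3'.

5′-AGGTCCCCTTCTTTCAAGGAAGAGCGTCACGCTAT-3′

The strand is given 3'→5', so its complement runs 5'→3' in the same left-to-right order: pair each base A↔T, G↔C.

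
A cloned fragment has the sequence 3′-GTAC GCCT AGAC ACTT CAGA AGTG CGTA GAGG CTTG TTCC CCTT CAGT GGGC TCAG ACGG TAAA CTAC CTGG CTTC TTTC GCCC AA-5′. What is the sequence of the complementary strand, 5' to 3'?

5'-CATGCGGATCTGTGAAGTCTTCACGCATCTCCGAACAAGGGGAAGTCACCCGAGTCTGCCATTTGATGGACCGAAGAAAGCGGGTT-3'

The strand is given 3'→5', so its complement runs 5'→3' in the same left-to-right order: pair each base A↔T, G↔C.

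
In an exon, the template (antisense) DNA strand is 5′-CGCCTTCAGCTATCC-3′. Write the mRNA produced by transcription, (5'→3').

5'-GGAUAGCUGAAGGCG-3'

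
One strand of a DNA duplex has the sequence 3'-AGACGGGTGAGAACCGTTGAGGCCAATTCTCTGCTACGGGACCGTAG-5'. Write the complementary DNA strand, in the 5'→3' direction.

5'-TCTGCCCACTCTTGGCAACTCCGGTTAAGAGACGATGCCCTGGCATC-3'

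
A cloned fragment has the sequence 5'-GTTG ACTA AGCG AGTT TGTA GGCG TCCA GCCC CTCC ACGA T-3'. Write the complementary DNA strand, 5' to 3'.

5'-ATCGTGGAGGGGCTGGACGCCTACAAACTCGCTTAGTCAAC-3'

The complement of GTTGACTAAGCGAGTTTGTAGGCGTCCAGCCCCTCCACGAT is CAACTGATTCGCTCAAACATCCGCAGGTCGGGGAGGTGCTA (A↔T, G↔C). DNA strands are antiparallel, so the complementary strand runs 3'→5'; reversing gives the 5'→3' form.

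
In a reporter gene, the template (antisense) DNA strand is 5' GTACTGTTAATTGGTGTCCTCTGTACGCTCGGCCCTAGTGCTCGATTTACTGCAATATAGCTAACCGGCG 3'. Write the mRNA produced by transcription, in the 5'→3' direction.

The mRNA has the sequence of the coding strand (reverse complement of the template) with T→U. Reverse complement of GTACTGTTAATTGGTGTCCTCTGTACGCTCGGCCCTAGTGCTCGATTTACTGCAATATAGCTAACCGGCG is CGCCGGTTAGCTATATTGCAGTAAATCGAGCACTAGGGCCGAGCGTACAGAGGACACCAATTAACAGTAC; then T→U.

5'-CGCCGGUUAGCUAUAUUGCAGUAAAUCGAGCACUAGGGCCGAGCGUACAGAGGACACCAAUUAACAGUAC-3'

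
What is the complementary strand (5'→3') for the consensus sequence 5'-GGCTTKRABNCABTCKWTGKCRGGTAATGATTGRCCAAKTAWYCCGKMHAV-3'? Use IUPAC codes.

Standard pairs A↔T, G↔C; ambiguity codes pair R↔Y, M↔K, W↔W, B↔V, H↔D, N↔N. Complement (CCGAAMYTVNGTVAGMWACMGYCCATTACTAACYGGTTMATWRGGCMKDTB), then reverse for 5'→3'.

5′-BTDKMCGGRWTAMTTGGYCAATCATTACCYGMCAWMGAVTGNVTYMAAGCC-3′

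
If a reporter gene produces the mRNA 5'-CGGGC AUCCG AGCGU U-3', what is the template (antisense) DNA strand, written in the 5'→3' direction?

Replace U with T to get the coding DNA strand: CGGGCATCCGAGCGTT. The template strand is its reverse complement (complement GCCCGTAGGCTCGCAA, then reverse).

5′-AACGCTCGGATGCCCG-3′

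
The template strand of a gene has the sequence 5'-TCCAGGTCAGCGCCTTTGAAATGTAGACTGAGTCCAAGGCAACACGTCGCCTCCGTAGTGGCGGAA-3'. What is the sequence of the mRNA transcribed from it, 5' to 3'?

5'-UUCCGCCACUACGGAGGCGACGUGUUGCCUUGGACUCAGUCUACAUUUCAAAGGCGCUGACCUGGA-3'

RNA polymerase reads the template 3'→5' and synthesizes mRNA 5'→3' by base-pairing (A→U, T→A, G↔C). The complement of the template is AGGTCCAGTCGCGGAAACTTTACATCTGACTCAGGTTCCGTTGTGCAGCGGAGGCATCACCGCCTT; antiparallel, so 5'→3' the coding strand is TTCCGCCACTACGGAGGCGACGTGTTGCCTTGGACTCAGTCTACATTTCAAAGGCGCTGACCTGGA. Replace T with U for the mRNA.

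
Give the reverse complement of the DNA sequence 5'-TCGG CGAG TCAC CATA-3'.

Complement each base (A↔T, G↔C): AGCCGCTCAGTGGTAT. Then reverse.

5'-TATGGTGACTCGCCGA-3'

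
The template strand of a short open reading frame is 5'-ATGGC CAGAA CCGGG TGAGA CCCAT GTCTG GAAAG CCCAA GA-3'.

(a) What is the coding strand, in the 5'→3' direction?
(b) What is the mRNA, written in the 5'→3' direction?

(a) The coding strand is the reverse complement of the template: complement TACCGGTCTTGGCCCACTCTGGGTACAGACCTTTCGGGTTCT, then reverse.
(b) mRNA has the coding-strand sequence with T→U.

(a) 5'-TCTTGGGCTTTCCAGACATGGGTCTCACCCGGTTCTGGCCAT-3'
(b) 5′-UCUUGGGCUUUCCAGACAUGGGUCUCACCCGGUUCUGGCCAU-3′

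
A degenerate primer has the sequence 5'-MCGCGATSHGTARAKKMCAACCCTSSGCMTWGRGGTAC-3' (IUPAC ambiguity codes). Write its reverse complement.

5'-GTACCYCWAKGCSSAGGGTTGKMMTYTACDSATCGCGK-3'

Standard pairs A↔T, G↔C; ambiguity codes pair R↔Y, M↔K, W↔W, S↔S, H↔D. Complement (KGCGCTASDCATYTMMKGTTGGGASSCGKAWCYCCATG), then reverse for 5'→3'.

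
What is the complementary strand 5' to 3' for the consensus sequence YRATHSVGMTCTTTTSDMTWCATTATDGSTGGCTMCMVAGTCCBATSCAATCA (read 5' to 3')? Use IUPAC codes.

5'-TGATTGSATVGGACTBKGKAGCCASCHATAATGWAKHSAAAAGAKCBSDATYR-3'

Standard pairs A↔T, G↔C; ambiguity codes pair R↔Y, M↔K, W↔W, S↔S, B↔V, D↔H. Complement (RYTADSBCKAGAAAASHKAWGTAATAHCSACCGAKGKBTCAGGVTASGTTAGT), then reverse for 5'→3'.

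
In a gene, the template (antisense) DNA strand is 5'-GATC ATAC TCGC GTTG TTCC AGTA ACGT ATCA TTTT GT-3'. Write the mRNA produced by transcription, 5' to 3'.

The mRNA has the sequence of the coding strand (reverse complement of the template) with T→U. Reverse complement of GATCATACTCGCGTTGTTCCAGTAACGTATCATTTTGT is ACAAAATGATACGTTACTGGAACAACGCGAGTATGATC; then T→U.

5'-ACAAAAUGAUACGUUACUGGAACAACGCGAGUAUGAUC-3'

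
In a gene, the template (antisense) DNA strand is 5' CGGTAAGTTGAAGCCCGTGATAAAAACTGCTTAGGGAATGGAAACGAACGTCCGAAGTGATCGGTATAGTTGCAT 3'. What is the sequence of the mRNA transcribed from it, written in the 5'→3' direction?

5'-AUGCAACUAUACCGAUCACUUCGGACGUUCGUUUCCAUUCCCUAAGCAGUUUUUAUCACGGGCUUCAACUUACCG-3'

RNA polymerase reads the template 3'→5' and synthesizes mRNA 5'→3' by base-pairing (A→U, T→A, G↔C). The complement of the template is GCCATTCAACTTCGGGCACTATTTTTGACGAATCCCTTACCTTTGCTTGCAGGCTTCACTAGCCATATCAACGTA; antiparallel, so 5'→3' the coding strand is ATGCAACTATACCGATCACTTCGGACGTTCGTTTCCATTCCCTAAGCAGTTTTTATCACGGGCTTCAACTTACCG. Replace T with U for the mRNA.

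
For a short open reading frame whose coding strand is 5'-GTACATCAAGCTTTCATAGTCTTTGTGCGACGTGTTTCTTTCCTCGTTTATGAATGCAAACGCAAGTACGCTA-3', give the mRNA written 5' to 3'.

The mRNA is synthesized from the template strand, so it matches the coding strand with T replaced by U.

5'-GUACAUCAAGCUUUCAUAGUCUUUGUGCGACGUGUUUCUUUCCUCGUUUAUGAAUGCAAACGCAAGUACGCUA-3'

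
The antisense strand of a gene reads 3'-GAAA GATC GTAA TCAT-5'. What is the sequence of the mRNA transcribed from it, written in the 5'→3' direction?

Reading the template 3'→5' as shown, RNA polymerase pairs each base (A→U, T→A, G↔C) to build mRNA 5'→3' directly.

5'-CUUUCUAGCAUUAGUA-3'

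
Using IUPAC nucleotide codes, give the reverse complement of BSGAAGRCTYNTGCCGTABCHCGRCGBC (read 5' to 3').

Standard pairs A↔T, G↔C; ambiguity codes pair R↔Y, S↔S, B↔V, H↔D, N↔N. Complement (VSCTTCYGARNACGGCATVGDGCYGCVG), then reverse for 5'→3'.

5'-GVCGYCGDGVTACGGCANRAGYCTTCSV-3'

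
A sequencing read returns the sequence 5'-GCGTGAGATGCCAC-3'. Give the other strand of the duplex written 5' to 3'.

Pairing A↔T and G↔C gives CGCACTCTACGGTG, running 3'→5'. Reverse for the 5'→3' convention.

5'-GTGGCATCTCACGC-3'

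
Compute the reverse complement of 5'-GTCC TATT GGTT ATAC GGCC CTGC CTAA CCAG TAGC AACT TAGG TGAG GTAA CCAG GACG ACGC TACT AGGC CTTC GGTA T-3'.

5′-ATACCGAAGGCCTAGTAGCGTCGTCCTGGTTACCTCACCTAAGTTGCTACTGGTTAGGCAGGGCCGTATAACCAATAGGAC-3′

Complement each base (A↔T, G↔C): CAGGATAACCAATATGCCGGGACGGATTGGTCATCGTTGAATCCACTCCATTGGTCCTGCTGCGATGATCCGGAAGCCATA. Then reverse.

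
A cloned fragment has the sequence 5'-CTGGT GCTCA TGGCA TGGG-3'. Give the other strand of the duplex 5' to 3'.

Pairing A↔T and G↔C gives GACCACGAGTACCGTACCC, running 3'→5'. Reverse for the 5'→3' convention.

5'-CCCATGCCATGAGCACCAG-3'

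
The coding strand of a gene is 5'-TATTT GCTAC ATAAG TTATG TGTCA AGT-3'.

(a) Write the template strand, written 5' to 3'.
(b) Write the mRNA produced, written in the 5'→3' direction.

(a) 5'-ACTTGACACATAACTTATGTAGCAAATA-3'
(b) 5'-UAUUUGCUACAUAAGUUAUGUGUCAAGU-3'

(a) The template strand is the reverse complement of the coding strand: complement ATAAACGATGTATTCAATACACAGTTCA, then reverse.
(b) mRNA matches the coding strand with T→U.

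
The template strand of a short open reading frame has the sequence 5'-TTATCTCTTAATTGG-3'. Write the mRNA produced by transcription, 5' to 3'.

The mRNA has the sequence of the coding strand (reverse complement of the template) with T→U. Reverse complement of TTATCTCTTAATTGG is CCAATTAAGAGATAA; then T→U.

5′-CCAAUUAAGAGAUAA-3′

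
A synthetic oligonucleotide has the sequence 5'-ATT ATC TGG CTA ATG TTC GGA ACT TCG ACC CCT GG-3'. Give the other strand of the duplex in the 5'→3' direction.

5'-CCAGGGGTCGAAGTTCCGAACATTAGCCAGATAAT-3'

The complement of ATTATCTGGCTAATGTTCGGAACTTCGACCCCTGG is TAATAGACCGATTACAAGCCTTGAAGCTGGGGACC (A↔T, G↔C). DNA strands are antiparallel, so the complementary strand runs 3'→5'; reversing gives the 5'→3' form.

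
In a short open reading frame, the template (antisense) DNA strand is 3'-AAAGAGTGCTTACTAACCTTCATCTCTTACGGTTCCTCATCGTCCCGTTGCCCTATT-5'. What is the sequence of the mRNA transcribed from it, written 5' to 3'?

Reading the template 3'→5' as shown, RNA polymerase pairs each base (A→U, T→A, G↔C) to build mRNA 5'→3' directly.

5'-UUUCUCACGAAUGAUUGGAAGUAGAGAAUGCCAAGGAGUAGCAGGGCAACGGGAUAA-3'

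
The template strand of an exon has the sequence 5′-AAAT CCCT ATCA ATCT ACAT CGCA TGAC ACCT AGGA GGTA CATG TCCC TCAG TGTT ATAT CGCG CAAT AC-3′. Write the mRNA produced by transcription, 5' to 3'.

RNA polymerase reads the template 3'→5' and synthesizes mRNA 5'→3' by base-pairing (A→U, T→A, G↔C). The complement of the template is TTTAGGGATAGTTAGATGTAGCGTACTGTGGATCCTCCATGTACAGGGAGTCACAATATAGCGCGTTATG; antiparallel, so 5'→3' the coding strand is GTATTGCGCGATATAACACTGAGGGACATGTACCTCCTAGGTGTCATGCGATGTAGATTGATAGGGATTT. Replace T with U for the mRNA.

5'-GUAUUGCGCGAUAUAACACUGAGGGACAUGUACCUCCUAGGUGUCAUGCGAUGUAGAUUGAUAGGGAUUU-3'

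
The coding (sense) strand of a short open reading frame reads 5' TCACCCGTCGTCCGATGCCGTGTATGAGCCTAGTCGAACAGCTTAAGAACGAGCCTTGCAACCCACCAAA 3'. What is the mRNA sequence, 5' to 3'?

5'-UCACCCGUCGUCCGAUGCCGUGUAUGAGCCUAGUCGAACAGCUUAAGAACGAGCCUUGCAACCCACCAAA-3'

mRNA has the coding-strand sequence with U in place of T.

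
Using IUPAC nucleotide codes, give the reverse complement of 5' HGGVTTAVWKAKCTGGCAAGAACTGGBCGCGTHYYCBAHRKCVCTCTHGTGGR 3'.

Standard pairs A↔T, G↔C; ambiguity codes pair R↔Y, K↔M, W↔W, B↔V, H↔D. Complement (DCCBAATBWMTMGACCGTTCTTGACCVGCGCADRRGVTDYMGBGAGADCACCY), then reverse for 5'→3'.

5'-YCCACDAGAGBGMYDTVGRRDACGCGVCCAGTTCTTGCCAGMTMWBTAABCCD-3'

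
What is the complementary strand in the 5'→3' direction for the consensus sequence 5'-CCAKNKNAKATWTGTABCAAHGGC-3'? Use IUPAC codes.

5'-GCCDTTGVTACAWATMTNMNMTGG-3'

Standard pairs A↔T, G↔C; ambiguity codes pair K↔M, W↔W, B↔V, H↔D, N↔N. Complement (GGTMNMNTMTAWACATVGTTDCCG), then reverse for 5'→3'.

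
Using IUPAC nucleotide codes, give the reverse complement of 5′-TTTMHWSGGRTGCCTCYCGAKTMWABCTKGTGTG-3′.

Standard pairs A↔T, G↔C; ambiguity codes pair R↔Y, M↔K, W↔W, S↔S, B↔V, H↔D. Complement (AAAKDWSCCYACGGAGRGCTMAKWTVGAMCACAC), then reverse for 5'→3'.

5'-CACACMAGVTWKAMTCGRGAGGCAYCCSWDKAAA-3'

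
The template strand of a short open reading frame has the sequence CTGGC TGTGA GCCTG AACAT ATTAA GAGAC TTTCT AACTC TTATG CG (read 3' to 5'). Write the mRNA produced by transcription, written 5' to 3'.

5'-GACCGACACUCGGACUUGUAUAAUUCUCUGAAAGAUUGAGAAUACGC-3'

Reading the template 3'→5' as shown, RNA polymerase pairs each base (A→U, T→A, G↔C) to build mRNA 5'→3' directly.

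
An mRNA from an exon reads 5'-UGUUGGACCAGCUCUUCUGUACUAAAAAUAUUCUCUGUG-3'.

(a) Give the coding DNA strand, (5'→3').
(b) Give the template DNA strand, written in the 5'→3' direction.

(a) The coding strand matches the mRNA with U→T.
(b) The template strand is the reverse complement of the coding strand.

(a) 5'-TGTTGGACCAGCTCTTCTGTACTAAAAATATTCTCTGTG-3'
(b) 5'-CACAGAGAATATTTTTAGTACAGAAGAGCTGGTCCAACA-3'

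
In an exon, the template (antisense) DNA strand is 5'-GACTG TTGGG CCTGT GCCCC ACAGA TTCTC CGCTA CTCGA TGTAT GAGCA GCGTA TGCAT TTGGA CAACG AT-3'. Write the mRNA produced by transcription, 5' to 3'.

5′-AUCGUUGUCCAAAUGCAUACGCUGCUCAUACAUCGAGUAGCGGAGAAUCUGUGGGGCACAGGCCCAACAGUC-3′

The mRNA has the sequence of the coding strand (reverse complement of the template) with T→U. Reverse complement of GACTGTTGGGCCTGTGCCCCACAGATTCTCCGCTACTCGATGTATGAGCAGCGTATGCATTTGGACAACGAT is ATCGTTGTCCAAATGCATACGCTGCTCATACATCGAGTAGCGGAGAATCTGTGGGGCACAGGCCCAACAGTC; then T→U.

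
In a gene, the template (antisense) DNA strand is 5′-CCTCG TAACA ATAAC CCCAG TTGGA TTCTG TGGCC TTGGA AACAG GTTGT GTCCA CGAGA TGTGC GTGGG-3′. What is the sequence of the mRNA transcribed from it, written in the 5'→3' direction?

The mRNA has the sequence of the coding strand (reverse complement of the template) with T→U. Reverse complement of CCTCGTAACAATAACCCCAGTTGGATTCTGTGGCCTTGGAAACAGGTTGTGTCCACGAGATGTGCGTGGG is CCCACGCACATCTCGTGGACACAACCTGTTTCCAAGGCCACAGAATCCAACTGGGGTTATTGTTACGAGG; then T→U.

5′-CCCACGCACAUCUCGUGGACACAACCUGUUUCCAAGGCCACAGAAUCCAACUGGGGUUAUUGUUACGAGG-3′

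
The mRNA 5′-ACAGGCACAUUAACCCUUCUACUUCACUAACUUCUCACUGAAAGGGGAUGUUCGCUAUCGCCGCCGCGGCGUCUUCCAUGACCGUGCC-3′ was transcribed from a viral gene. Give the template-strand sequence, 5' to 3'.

5'-GGCACGGTCATGGAAGACGCCGCGGCGGCGATAGCGAACATCCCCTTTCAGTGAGAAGTTAGTGAAGTAGAAGGGTTAATGTGCCTGT-3'

Replace U with T to get the coding DNA strand: ACAGGCACATTAACCCTTCTACTTCACTAACTTCTCACTGAAAGGGGATGTTCGCTATCGCCGCCGCGGCGTCTTCCATGACCGTGCC. The template strand is its reverse complement (complement TGTCCGTGTAATTGGGAAGATGAAGTGATTGAAGAGTGACTTTCCCCTACAAGCGATAGCGGCGGCGCCGCAGAAGGTACTGGCACGG, then reverse).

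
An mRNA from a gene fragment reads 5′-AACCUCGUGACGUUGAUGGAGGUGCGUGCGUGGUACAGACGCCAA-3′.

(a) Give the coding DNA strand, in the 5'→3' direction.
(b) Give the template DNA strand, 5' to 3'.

(a) The coding strand matches the mRNA with U→T.
(b) The template strand is the reverse complement of the coding strand.

(a) 5′-AACCTCGTGACGTTGATGGAGGTGCGTGCGTGGTACAGACGCCAA-3′
(b) 5′-TTGGCGTCTGTACCACGCACGCACCTCCATCAACGTCACGAGGTT-3′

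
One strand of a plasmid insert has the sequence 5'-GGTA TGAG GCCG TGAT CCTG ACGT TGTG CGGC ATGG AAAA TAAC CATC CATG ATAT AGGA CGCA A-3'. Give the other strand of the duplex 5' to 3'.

5'-TTGCGTCCTATATCATGGATGGTTATTTTCCATGCCGCACAACGTCAGGATCACGGCCTCATACC-3'

The complement of GGTATGAGGCCGTGATCCTGACGTTGTGCGGCATGGAAAATAACCATCCATGATATAGGACGCAA is CCATACTCCGGCACTAGGACTGCAACACGCCGTACCTTTTATTGGTAGGTACTATATCCTGCGTT (A↔T, G↔C). DNA strands are antiparallel, so the complementary strand runs 3'→5'; reversing gives the 5'→3' form.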